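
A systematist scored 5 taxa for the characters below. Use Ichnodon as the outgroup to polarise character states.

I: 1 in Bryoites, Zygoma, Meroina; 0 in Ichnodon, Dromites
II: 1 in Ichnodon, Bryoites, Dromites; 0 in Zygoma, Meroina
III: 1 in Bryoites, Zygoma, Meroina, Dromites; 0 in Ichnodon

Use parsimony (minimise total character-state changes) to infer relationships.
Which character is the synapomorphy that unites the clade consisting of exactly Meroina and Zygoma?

Character polarity is set by the outgroup: the derived state is whichever differs from the outgroup's state, so for II the derived state is '0', and for the remaining characters it is '1'.
I (derived state '1') is shared by Bryoites, Meroina, and Zygoma — a synapomorphy uniting that clade.
Only Meroina and Zygoma show the derived state '0' for II, supporting them as a clade.
All ingroup taxa share the derived state '1' for III; it defines the ingroup but does not resolve relationships within it.
Most parsimonious ingroup topology: ((Bryoites,(Zygoma,Meroina)),Dromites).
The clade {Meroina, Zygoma} is supported by II: its derived state '0' occurs in exactly those taxa and in no other taxon (including the outgroup).

II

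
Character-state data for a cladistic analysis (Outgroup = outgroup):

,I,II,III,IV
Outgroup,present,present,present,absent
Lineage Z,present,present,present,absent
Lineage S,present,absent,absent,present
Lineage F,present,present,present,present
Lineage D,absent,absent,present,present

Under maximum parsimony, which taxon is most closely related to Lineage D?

Character polarity is set by the outgroup: the derived state is whichever differs from the outgroup's state, so for I, II, III the derived state is 'absent', and for the remaining characters it is 'present'.
I: derived state 'absent' in Lineage D only — an autapomorphy, so it tells us nothing about relationships among taxa.
II: derived state 'absent' in Lineage D and Lineage S only — synapomorphy for {Lineage D, Lineage S}.
III: derived state 'absent' in Lineage S only — an autapomorphy, so it tells us nothing about relationships among taxa.
Only Lineage D, Lineage F, and Lineage S show the derived state 'present' for IV, supporting them as a clade.
Most parsimonious ingroup topology: (Lineage Z,((Lineage S,Lineage D),Lineage F)).
Lineage D and Lineage S form a cherry on this tree, so they are sister taxa.

Lineage S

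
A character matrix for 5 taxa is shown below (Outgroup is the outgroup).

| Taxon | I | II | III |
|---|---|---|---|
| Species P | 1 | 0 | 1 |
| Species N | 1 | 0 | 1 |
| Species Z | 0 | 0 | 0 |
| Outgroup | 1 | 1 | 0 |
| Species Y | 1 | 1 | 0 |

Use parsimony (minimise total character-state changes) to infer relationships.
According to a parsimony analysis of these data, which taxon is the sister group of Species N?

Species P

Character polarity is set by the outgroup: the derived state is whichever differs from the outgroup's state, so for I, II the derived state is '0', and for the remaining characters it is '1'.
I: derived state '0' in Species Z only — an autapomorphy, so it tells us nothing about relationships among taxa.
Only Species N, Species P, and Species Z show the derived state '0' for II, supporting them as a clade.
Only Species N and Species P show the derived state '1' for III, supporting them as a clade.
Most parsimonious ingroup topology: (((Species N,Species P),Species Z),Species Y).
Species N and Species P form a cherry on this tree, so they are sister taxa.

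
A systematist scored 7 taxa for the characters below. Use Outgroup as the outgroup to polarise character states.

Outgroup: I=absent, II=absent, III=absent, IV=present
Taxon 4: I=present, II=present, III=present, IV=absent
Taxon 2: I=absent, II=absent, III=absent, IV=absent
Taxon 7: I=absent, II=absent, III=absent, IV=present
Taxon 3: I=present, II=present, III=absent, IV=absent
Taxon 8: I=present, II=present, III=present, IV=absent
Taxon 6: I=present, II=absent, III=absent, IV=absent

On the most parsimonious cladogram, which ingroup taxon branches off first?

Taxon 7

Character polarity is set by the outgroup: the derived state is whichever differs from the outgroup's state, so for IV the derived state is 'absent', and for the remaining characters it is 'present'.
I: derived state 'present' in Taxon 3, Taxon 4, Taxon 6, and Taxon 8 only — synapomorphy for {Taxon 3, Taxon 4, Taxon 6, Taxon 8}.
Only Taxon 3, Taxon 4, and Taxon 8 show the derived state 'present' for II, supporting them as a clade.
III: derived state 'present' in Taxon 4 and Taxon 8 only — synapomorphy for {Taxon 4, Taxon 8}.
Only Taxon 2, Taxon 3, Taxon 4, Taxon 6, and Taxon 8 show the derived state 'absent' for IV, supporting them as a clade.
Most parsimonious ingroup topology: (((((Taxon 4,Taxon 8),Taxon 3),Taxon 6),Taxon 2),Taxon 7).
Taxon 7 is sister to the clade containing all other ingroup taxa, so it is the earliest-diverging (most basal) ingroup lineage.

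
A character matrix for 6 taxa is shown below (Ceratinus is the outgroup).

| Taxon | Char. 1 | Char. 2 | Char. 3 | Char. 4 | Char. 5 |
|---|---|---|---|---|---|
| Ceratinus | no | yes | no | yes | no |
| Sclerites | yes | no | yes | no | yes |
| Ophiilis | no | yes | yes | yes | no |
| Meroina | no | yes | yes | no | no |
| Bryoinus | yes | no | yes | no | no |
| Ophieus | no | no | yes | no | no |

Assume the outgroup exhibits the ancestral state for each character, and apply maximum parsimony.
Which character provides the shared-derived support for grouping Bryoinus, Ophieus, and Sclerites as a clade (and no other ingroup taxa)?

Character polarity is set by the outgroup: the derived state is whichever differs from the outgroup's state, so for Char. 2, Char. 4 the derived state is 'no', and for the remaining characters it is 'yes'.
Only Bryoinus and Sclerites show the derived state 'yes' for Char. 1, supporting them as a clade.
Char. 2 (derived state 'no') is shared by Bryoinus, Ophieus, and Sclerites — a synapomorphy uniting that clade.
All ingroup taxa share the derived state 'yes' for Char. 3; it defines the ingroup but does not resolve relationships within it.
Only Bryoinus, Meroina, Ophieus, and Sclerites show the derived state 'no' for Char. 4, supporting them as a clade.
Char. 5: derived state 'yes' in Sclerites only — an autapomorphy, so it tells us nothing about relationships among taxa.
Most parsimonious ingroup topology: ((((Sclerites,Bryoinus),Ophieus),Meroina),Ophiilis).
The clade {Bryoinus, Ophieus, Sclerites} is supported by Char. 2: its derived state 'no' occurs in exactly those taxa and in no other taxon (including the outgroup).

Char. 2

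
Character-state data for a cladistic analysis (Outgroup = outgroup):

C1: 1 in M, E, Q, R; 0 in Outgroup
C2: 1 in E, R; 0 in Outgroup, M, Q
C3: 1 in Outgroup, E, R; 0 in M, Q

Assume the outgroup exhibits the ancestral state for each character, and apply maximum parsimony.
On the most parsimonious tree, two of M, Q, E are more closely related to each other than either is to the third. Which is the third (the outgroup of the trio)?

E

Character polarity is set by the outgroup: the derived state is whichever differs from the outgroup's state, so for C3 the derived state is '0', and for the remaining characters it is '1'.
All ingroup taxa share the derived state '1' for C1; it defines the ingroup but does not resolve relationships within it.
Only E and R show the derived state '1' for C2, supporting them as a clade.
Only M and Q show the derived state '0' for C3, supporting them as a clade.
Most parsimonious ingroup topology: ((M,Q),(E,R)).
Q and M share a more recent common ancestor with each other than either does with E, so E is the least closely related of the three.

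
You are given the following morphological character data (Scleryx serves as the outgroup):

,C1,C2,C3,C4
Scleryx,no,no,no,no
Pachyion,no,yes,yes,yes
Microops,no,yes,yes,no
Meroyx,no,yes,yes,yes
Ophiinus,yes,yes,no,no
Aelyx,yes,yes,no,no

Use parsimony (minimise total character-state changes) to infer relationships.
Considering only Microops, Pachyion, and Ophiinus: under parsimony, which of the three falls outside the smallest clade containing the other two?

The outgroup has state 'no' for every character, so 'yes' is the derived state throughout.
C1: derived state 'yes' in Aelyx and Ophiinus only — synapomorphy for {Aelyx, Ophiinus}.
All ingroup taxa share the derived state 'yes' for C2; it defines the ingroup but does not resolve relationships within it.
C3: derived state 'yes' in Meroyx, Microops, and Pachyion only — synapomorphy for {Meroyx, Microops, Pachyion}.
Only Meroyx and Pachyion show the derived state 'yes' for C4, supporting them as a clade.
Most parsimonious ingroup topology: (((Pachyion,Meroyx),Microops),(Ophiinus,Aelyx)).
Pachyion and Microops share a more recent common ancestor with each other than either does with Ophiinus, so Ophiinus is the least closely related of the three.

Ophiinus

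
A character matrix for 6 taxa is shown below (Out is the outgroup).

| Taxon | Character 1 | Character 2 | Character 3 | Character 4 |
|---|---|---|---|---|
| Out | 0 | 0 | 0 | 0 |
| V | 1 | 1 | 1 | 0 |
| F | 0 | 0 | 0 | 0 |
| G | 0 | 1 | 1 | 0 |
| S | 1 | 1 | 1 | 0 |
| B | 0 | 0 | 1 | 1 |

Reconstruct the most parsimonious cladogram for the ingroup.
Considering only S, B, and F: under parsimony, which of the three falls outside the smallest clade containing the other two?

F

The outgroup has state '0' for every character, so '1' is the derived state throughout.
Character 1: derived state '1' in S and V only — synapomorphy for {S, V}.
Character 2: derived state '1' in G, S, and V only — synapomorphy for {G, S, V}.
Character 3 (derived state '1') is shared by B, G, S, and V — a synapomorphy uniting that clade.
Character 4 (derived state '1') is unique to B (autapomorphy; uninformative for grouping).
Most parsimonious ingroup topology: ((((V,S),G),B),F).
S and B share a more recent common ancestor with each other than either does with F, so F is the least closely related of the three.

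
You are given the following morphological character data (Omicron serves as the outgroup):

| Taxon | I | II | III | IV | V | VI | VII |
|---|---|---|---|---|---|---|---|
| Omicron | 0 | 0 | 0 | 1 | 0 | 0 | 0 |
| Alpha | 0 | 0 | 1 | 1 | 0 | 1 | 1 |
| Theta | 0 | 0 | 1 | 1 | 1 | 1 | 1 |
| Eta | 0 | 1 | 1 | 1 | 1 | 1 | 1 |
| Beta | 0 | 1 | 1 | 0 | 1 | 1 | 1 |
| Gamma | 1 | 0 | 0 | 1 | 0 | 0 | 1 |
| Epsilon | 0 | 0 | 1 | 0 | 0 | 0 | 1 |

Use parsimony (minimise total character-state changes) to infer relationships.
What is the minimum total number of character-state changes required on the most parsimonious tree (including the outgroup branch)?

8

Character polarity is set by the outgroup: the derived state is whichever differs from the outgroup's state, so for IV the derived state is '0', and for the remaining characters it is '1'.
I: derived state '1' in Gamma only — an autapomorphy, so it tells us nothing about relationships among taxa.
II (derived state '1') is shared by Beta and Eta — a synapomorphy uniting that clade.
III (derived state '1') is shared by Alpha, Beta, Epsilon, Eta, and Theta — a synapomorphy uniting that clade.
IV (state '0') occurs in Beta and Epsilon but conflicts with the nesting implied by the other characters — most parsimoniously interpreted as homoplasy.
V (derived state '1') is shared by Beta, Eta, and Theta — a synapomorphy uniting that clade.
Only Alpha, Beta, Eta, and Theta show the derived state '1' for VI, supporting them as a clade.
VII (derived state '1') is shared by all ingroup taxa — unites the whole ingroup.
Most parsimonious ingroup topology: (((Alpha,(Theta,(Eta,Beta))),Epsilon),Gamma).
Changes per character on this tree: I: 1; II: 1; III: 1; IV: 2; V: 1; VI: 1; VII: 1.
Total = 8.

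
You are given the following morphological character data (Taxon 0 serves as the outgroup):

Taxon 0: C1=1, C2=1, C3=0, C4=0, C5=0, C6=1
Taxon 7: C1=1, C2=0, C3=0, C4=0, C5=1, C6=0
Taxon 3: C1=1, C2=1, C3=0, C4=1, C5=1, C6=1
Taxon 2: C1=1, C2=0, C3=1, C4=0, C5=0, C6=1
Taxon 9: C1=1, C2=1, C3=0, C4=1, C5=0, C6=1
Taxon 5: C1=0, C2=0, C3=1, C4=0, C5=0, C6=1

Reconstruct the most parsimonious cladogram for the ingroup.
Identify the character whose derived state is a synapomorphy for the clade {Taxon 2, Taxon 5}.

C3

Character polarity is set by the outgroup: the derived state is whichever differs from the outgroup's state, so for C1, C2, C6 the derived state is '0', and for the remaining characters it is '1'.
C1: derived state '0' in Taxon 5 only — an autapomorphy, so it tells us nothing about relationships among taxa.
Only Taxon 2, Taxon 5, and Taxon 7 show the derived state '0' for C2, supporting them as a clade.
Only Taxon 2 and Taxon 5 show the derived state '1' for C3, supporting them as a clade.
C4: derived state '1' in Taxon 3 and Taxon 9 only — synapomorphy for {Taxon 3, Taxon 9}.
C5 (state '1') occurs in Taxon 3 and Taxon 7 but conflicts with the nesting implied by the other characters — most parsimoniously interpreted as homoplasy.
C6: derived state '0' in Taxon 7 only — an autapomorphy, so it tells us nothing about relationships among taxa.
Most parsimonious ingroup topology: ((Taxon 7,(Taxon 2,Taxon 5)),(Taxon 3,Taxon 9)).
The clade {Taxon 2, Taxon 5} is supported by C3: its derived state '1' occurs in exactly those taxa and in no other taxon (including the outgroup).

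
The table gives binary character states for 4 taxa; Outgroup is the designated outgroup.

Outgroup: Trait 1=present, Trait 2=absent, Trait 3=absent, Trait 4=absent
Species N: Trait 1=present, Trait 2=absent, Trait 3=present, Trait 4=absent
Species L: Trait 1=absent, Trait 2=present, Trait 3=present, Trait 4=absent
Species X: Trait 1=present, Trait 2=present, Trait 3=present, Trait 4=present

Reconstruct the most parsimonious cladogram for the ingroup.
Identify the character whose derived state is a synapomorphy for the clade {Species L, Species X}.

Trait 2

Character polarity is set by the outgroup: the derived state is whichever differs from the outgroup's state, so for Trait 1 the derived state is 'absent', and for the remaining characters it is 'present'.
Trait 1 (derived state 'absent') is unique to Species L (autapomorphy; uninformative for grouping).
Trait 2 (derived state 'present') is shared by Species L and Species X — a synapomorphy uniting that clade.
All ingroup taxa share the derived state 'present' for Trait 3; it defines the ingroup but does not resolve relationships within it.
Trait 4: derived state 'present' in Species X only — an autapomorphy, so it tells us nothing about relationships among taxa.
Most parsimonious ingroup topology: (Species N,(Species L,Species X)).
The clade {Species L, Species X} is supported by Trait 2: its derived state 'present' occurs in exactly those taxa and in no other taxon (including the outgroup).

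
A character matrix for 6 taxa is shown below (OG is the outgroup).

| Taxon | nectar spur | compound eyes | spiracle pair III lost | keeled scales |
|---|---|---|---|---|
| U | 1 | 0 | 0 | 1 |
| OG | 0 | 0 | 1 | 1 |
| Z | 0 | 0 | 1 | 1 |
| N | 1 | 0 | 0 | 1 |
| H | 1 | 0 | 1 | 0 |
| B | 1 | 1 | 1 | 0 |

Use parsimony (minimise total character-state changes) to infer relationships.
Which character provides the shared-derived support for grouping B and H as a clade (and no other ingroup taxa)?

keeled scales

Character polarity is set by the outgroup: the derived state is whichever differs from the outgroup's state, so for spiracle pair III lost, keeled scales the derived state is '0', and for the remaining characters it is '1'.
nectar spur: derived state '1' in B, H, N, and U only — synapomorphy for {B, H, N, U}.
compound eyes (derived state '1') is unique to B (autapomorphy; uninformative for grouping).
spiracle pair III lost (derived state '0') is shared by N and U — a synapomorphy uniting that clade.
Only B and H show the derived state '0' for keeled scales, supporting them as a clade.
Most parsimonious ingroup topology: (((U,N),(B,H)),Z).
The clade {B, H} is supported by keeled scales: its derived state '0' occurs in exactly those taxa and in no other taxon (including the outgroup).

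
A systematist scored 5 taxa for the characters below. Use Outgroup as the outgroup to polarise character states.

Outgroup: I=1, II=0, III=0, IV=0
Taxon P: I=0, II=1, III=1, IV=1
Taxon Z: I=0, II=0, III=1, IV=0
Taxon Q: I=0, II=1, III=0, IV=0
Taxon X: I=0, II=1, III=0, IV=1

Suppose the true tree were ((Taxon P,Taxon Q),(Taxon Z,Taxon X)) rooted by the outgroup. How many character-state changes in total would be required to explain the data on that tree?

7

Map each character onto ((Taxon P,Taxon Q),(Taxon Z,Taxon X)) (rooted by Outgroup) and count the minimum state changes it requires (Fitch parsimony):
I: 1; II: 2; III: 2; IV: 2.
Total tree length = 7.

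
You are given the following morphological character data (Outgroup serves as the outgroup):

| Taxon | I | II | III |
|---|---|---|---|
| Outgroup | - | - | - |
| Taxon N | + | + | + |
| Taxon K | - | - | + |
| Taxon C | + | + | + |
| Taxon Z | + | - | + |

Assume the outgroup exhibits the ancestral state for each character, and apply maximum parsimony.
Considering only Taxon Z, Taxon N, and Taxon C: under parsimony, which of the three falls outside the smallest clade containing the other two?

The outgroup has state '-' for every character, so '+' is the derived state throughout.
Only Taxon C, Taxon N, and Taxon Z show the derived state '+' for I, supporting them as a clade.
II: derived state '+' in Taxon C and Taxon N only — synapomorphy for {Taxon C, Taxon N}.
III (derived state '+') is shared by all ingroup taxa — unites the whole ingroup.
Most parsimonious ingroup topology: (((Taxon N,Taxon C),Taxon Z),Taxon K).
Taxon N and Taxon C share a more recent common ancestor with each other than either does with Taxon Z, so Taxon Z is the least closely related of the three.

Taxon Z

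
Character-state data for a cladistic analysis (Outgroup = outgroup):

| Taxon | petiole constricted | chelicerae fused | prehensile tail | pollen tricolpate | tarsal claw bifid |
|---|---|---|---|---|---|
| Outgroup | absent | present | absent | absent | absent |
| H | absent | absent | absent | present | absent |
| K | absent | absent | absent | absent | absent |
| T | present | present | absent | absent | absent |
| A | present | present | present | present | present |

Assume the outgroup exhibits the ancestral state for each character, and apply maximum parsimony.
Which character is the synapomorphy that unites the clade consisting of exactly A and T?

petiole constricted

Character polarity is set by the outgroup: the derived state is whichever differs from the outgroup's state, so for chelicerae fused the derived state is 'absent', and for the remaining characters it is 'present'.
petiole constricted (derived state 'present') is shared by A and T — a synapomorphy uniting that clade.
chelicerae fused (derived state 'absent') is shared by H and K — a synapomorphy uniting that clade.
prehensile tail (derived state 'present') is unique to A (autapomorphy; uninformative for grouping).
pollen tricolpate groups A and H, which is incompatible with the clades supported by the remaining characters; treating it as convergent (homoplasy) costs fewer steps than any alternative tree.
tarsal claw bifid: derived state 'present' in A only — an autapomorphy, so it tells us nothing about relationships among taxa.
Most parsimonious ingroup topology: ((H,K),(T,A)).
The clade {A, T} is supported by petiole constricted: its derived state 'present' occurs in exactly those taxa and in no other taxon (including the outgroup).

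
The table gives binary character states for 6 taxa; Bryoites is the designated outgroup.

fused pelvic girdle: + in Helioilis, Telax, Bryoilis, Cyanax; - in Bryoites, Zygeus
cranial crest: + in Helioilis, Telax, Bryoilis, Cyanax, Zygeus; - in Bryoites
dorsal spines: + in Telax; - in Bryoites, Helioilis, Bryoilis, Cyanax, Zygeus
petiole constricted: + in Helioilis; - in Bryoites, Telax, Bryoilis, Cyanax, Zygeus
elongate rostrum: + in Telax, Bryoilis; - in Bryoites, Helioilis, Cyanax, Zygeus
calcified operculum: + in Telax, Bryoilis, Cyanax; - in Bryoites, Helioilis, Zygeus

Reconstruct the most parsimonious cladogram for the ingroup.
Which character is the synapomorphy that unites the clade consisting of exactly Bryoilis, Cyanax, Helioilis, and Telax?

The outgroup has state '-' for every character, so '+' is the derived state throughout.
Only Bryoilis, Cyanax, Helioilis, and Telax show the derived state '+' for fused pelvic girdle, supporting them as a clade.
cranial crest (derived state '+') is shared by all ingroup taxa — unites the whole ingroup.
dorsal spines (derived state '+') is unique to Telax (autapomorphy; uninformative for grouping).
petiole constricted: derived state '+' in Helioilis only — an autapomorphy, so it tells us nothing about relationships among taxa.
elongate rostrum: derived state '+' in Bryoilis and Telax only — synapomorphy for {Bryoilis, Telax}.
calcified operculum: derived state '+' in Bryoilis, Cyanax, and Telax only — synapomorphy for {Bryoilis, Cyanax, Telax}.
Most parsimonious ingroup topology: ((Helioilis,((Telax,Bryoilis),Cyanax)),Zygeus).
The clade {Bryoilis, Cyanax, Helioilis, Telax} is supported by fused pelvic girdle: its derived state '+' occurs in exactly those taxa and in no other taxon (including the outgroup).

fused pelvic girdle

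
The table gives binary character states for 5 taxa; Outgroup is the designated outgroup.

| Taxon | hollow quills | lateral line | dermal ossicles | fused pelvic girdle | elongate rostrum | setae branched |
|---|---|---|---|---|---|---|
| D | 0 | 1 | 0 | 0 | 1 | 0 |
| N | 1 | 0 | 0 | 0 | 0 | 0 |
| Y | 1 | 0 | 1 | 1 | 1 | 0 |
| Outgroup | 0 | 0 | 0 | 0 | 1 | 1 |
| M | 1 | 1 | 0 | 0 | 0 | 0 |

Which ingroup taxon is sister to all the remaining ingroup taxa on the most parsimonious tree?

Character polarity is set by the outgroup: the derived state is whichever differs from the outgroup's state, so for elongate rostrum, setae branched the derived state is '0', and for the remaining characters it is '1'.
hollow quills: derived state '1' in M, N, and Y only — synapomorphy for {M, N, Y}.
lateral line (state '1') occurs in D and M but conflicts with the nesting implied by the other characters — most parsimoniously interpreted as homoplasy.
dermal ossicles (derived state '1') is unique to Y (autapomorphy; uninformative for grouping).
fused pelvic girdle (derived state '1') is unique to Y (autapomorphy; uninformative for grouping).
elongate rostrum (derived state '0') is shared by M and N — a synapomorphy uniting that clade.
setae branched (derived state '0') is shared by all ingroup taxa — unites the whole ingroup.
Most parsimonious ingroup topology: (((N,M),Y),D).
D is sister to the clade containing all other ingroup taxa, so it is the earliest-diverging (most basal) ingroup lineage.

D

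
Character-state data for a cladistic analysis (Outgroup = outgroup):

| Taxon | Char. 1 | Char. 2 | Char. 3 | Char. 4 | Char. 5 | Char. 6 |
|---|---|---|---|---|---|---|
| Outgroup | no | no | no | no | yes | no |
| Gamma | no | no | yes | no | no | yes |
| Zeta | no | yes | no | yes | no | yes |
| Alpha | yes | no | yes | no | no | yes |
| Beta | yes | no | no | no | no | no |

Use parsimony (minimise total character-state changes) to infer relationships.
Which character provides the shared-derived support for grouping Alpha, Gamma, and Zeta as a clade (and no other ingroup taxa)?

Character polarity is set by the outgroup: the derived state is whichever differs from the outgroup's state, so for Char. 5 the derived state is 'no', and for the remaining characters it is 'yes'.
Char. 1 (state 'yes') occurs in Alpha and Beta but conflicts with the nesting implied by the other characters — most parsimoniously interpreted as homoplasy.
Char. 2: derived state 'yes' in Zeta only — an autapomorphy, so it tells us nothing about relationships among taxa.
Char. 3: derived state 'yes' in Alpha and Gamma only — synapomorphy for {Alpha, Gamma}.
Char. 4: derived state 'yes' in Zeta only — an autapomorphy, so it tells us nothing about relationships among taxa.
All ingroup taxa share the derived state 'no' for Char. 5; it defines the ingroup but does not resolve relationships within it.
Char. 6 (derived state 'yes') is shared by Alpha, Gamma, and Zeta — a synapomorphy uniting that clade.
Most parsimonious ingroup topology: (((Gamma,Alpha),Zeta),Beta).
The clade {Alpha, Gamma, Zeta} is supported by Char. 6: its derived state 'yes' occurs in exactly those taxa and in no other taxon (including the outgroup).

Char. 6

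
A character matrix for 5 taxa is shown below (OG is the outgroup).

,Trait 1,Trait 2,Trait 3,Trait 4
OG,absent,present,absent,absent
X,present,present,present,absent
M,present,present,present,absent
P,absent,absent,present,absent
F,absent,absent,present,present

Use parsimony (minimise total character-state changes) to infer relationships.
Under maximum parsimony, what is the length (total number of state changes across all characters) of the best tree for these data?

4

Character polarity is set by the outgroup: the derived state is whichever differs from the outgroup's state, so for Trait 2 the derived state is 'absent', and for the remaining characters it is 'present'.
Trait 1 (derived state 'present') is shared by M and X — a synapomorphy uniting that clade.
Trait 2 (derived state 'absent') is shared by F and P — a synapomorphy uniting that clade.
Trait 3 (derived state 'present') is shared by all ingroup taxa — unites the whole ingroup.
Trait 4: derived state 'present' in F only — an autapomorphy, so it tells us nothing about relationships among taxa.
Most parsimonious ingroup topology: ((X,M),(P,F)).
Changes per character on this tree: Trait 1: 1; Trait 2: 1; Trait 3: 1; Trait 4: 1.
Total = 4.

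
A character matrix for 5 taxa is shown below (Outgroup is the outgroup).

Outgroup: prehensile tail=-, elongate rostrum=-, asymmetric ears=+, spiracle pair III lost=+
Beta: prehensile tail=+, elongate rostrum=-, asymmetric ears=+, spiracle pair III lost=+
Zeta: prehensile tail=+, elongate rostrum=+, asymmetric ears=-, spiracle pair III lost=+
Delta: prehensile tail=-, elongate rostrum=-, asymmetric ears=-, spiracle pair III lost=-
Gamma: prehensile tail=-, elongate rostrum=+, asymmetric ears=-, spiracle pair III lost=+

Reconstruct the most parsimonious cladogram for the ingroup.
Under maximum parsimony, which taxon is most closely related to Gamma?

Character polarity is set by the outgroup: the derived state is whichever differs from the outgroup's state, so for asymmetric ears, spiracle pair III lost the derived state is '-', and for the remaining characters it is '+'.
prehensile tail groups Beta and Zeta, which is incompatible with the clades supported by the remaining characters; treating it as convergent (homoplasy) costs fewer steps than any alternative tree.
elongate rostrum: derived state '+' in Gamma and Zeta only — synapomorphy for {Gamma, Zeta}.
asymmetric ears (derived state '-') is shared by Delta, Gamma, and Zeta — a synapomorphy uniting that clade.
spiracle pair III lost: derived state '-' in Delta only — an autapomorphy, so it tells us nothing about relationships among taxa.
Most parsimonious ingroup topology: (Beta,((Zeta,Gamma),Delta)).
Gamma and Zeta form a cherry on this tree, so they are sister taxa.

Zeta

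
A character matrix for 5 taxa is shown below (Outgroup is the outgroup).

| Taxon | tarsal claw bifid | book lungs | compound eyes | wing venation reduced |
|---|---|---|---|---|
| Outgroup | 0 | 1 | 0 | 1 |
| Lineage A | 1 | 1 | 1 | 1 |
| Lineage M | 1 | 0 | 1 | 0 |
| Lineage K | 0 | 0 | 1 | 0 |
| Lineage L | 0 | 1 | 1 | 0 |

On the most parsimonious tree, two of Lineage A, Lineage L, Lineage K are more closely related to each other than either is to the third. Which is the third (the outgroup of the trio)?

Character polarity is set by the outgroup: the derived state is whichever differs from the outgroup's state, so for book lungs, wing venation reduced the derived state is '0', and for the remaining characters it is '1'.
tarsal claw bifid (state '1') occurs in Lineage A and Lineage M but conflicts with the nesting implied by the other characters — most parsimoniously interpreted as homoplasy.
Only Lineage K and Lineage M show the derived state '0' for book lungs, supporting them as a clade.
compound eyes (derived state '1') is shared by all ingroup taxa — unites the whole ingroup.
Only Lineage K, Lineage L, and Lineage M show the derived state '0' for wing venation reduced, supporting them as a clade.
Most parsimonious ingroup topology: (Lineage A,((Lineage M,Lineage K),Lineage L)).
Lineage K and Lineage L share a more recent common ancestor with each other than either does with Lineage A, so Lineage A is the least closely related of the three.

Lineage A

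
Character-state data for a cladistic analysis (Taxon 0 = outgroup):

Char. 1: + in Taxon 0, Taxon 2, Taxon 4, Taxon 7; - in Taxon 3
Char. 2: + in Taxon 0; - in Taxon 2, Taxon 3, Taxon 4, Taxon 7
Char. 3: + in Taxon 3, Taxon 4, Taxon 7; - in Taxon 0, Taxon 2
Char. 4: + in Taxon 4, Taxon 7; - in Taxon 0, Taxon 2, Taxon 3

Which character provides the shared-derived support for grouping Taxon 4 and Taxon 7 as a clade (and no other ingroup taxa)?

Char. 4

Character polarity is set by the outgroup: the derived state is whichever differs from the outgroup's state, so for Char. 1, Char. 2 the derived state is '-', and for the remaining characters it is '+'.
Char. 1: derived state '-' in Taxon 3 only — an autapomorphy, so it tells us nothing about relationships among taxa.
All ingroup taxa share the derived state '-' for Char. 2; it defines the ingroup but does not resolve relationships within it.
Only Taxon 3, Taxon 4, and Taxon 7 show the derived state '+' for Char. 3, supporting them as a clade.
Char. 4 (derived state '+') is shared by Taxon 4 and Taxon 7 — a synapomorphy uniting that clade.
Most parsimonious ingroup topology: (Taxon 2,(Taxon 3,(Taxon 4,Taxon 7))).
The clade {Taxon 4, Taxon 7} is supported by Char. 4: its derived state '+' occurs in exactly those taxa and in no other taxon (including the outgroup).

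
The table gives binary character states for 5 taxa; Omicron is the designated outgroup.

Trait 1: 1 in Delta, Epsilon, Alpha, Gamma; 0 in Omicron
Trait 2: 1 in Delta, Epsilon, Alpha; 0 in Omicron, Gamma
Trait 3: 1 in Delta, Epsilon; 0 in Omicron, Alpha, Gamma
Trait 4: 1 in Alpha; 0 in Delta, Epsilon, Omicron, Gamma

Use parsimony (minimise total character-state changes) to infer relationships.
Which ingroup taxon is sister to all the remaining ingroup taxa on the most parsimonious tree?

Gamma

The outgroup has state '0' for every character, so '1' is the derived state throughout.
All ingroup taxa share the derived state '1' for Trait 1; it defines the ingroup but does not resolve relationships within it.
Trait 2 (derived state '1') is shared by Alpha, Delta, and Epsilon — a synapomorphy uniting that clade.
Trait 3 (derived state '1') is shared by Delta and Epsilon — a synapomorphy uniting that clade.
Trait 4: derived state '1' in Alpha only — an autapomorphy, so it tells us nothing about relationships among taxa.
Most parsimonious ingroup topology: (((Epsilon,Delta),Alpha),Gamma).
Gamma is sister to the clade containing all other ingroup taxa, so it is the earliest-diverging (most basal) ingroup lineage.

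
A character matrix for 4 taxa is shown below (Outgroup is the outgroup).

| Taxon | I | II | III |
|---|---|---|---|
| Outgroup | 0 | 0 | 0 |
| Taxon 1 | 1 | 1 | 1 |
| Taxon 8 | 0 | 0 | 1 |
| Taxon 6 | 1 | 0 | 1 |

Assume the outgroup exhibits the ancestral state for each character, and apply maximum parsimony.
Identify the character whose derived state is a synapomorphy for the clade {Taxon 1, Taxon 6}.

The outgroup has state '0' for every character, so '1' is the derived state throughout.
I: derived state '1' in Taxon 1 and Taxon 6 only — synapomorphy for {Taxon 1, Taxon 6}.
II: derived state '1' in Taxon 1 only — an autapomorphy, so it tells us nothing about relationships among taxa.
III (derived state '1') is shared by all ingroup taxa — unites the whole ingroup.
Most parsimonious ingroup topology: ((Taxon 1,Taxon 6),Taxon 8).
The clade {Taxon 1, Taxon 6} is supported by I: its derived state '1' occurs in exactly those taxa and in no other taxon (including the outgroup).

I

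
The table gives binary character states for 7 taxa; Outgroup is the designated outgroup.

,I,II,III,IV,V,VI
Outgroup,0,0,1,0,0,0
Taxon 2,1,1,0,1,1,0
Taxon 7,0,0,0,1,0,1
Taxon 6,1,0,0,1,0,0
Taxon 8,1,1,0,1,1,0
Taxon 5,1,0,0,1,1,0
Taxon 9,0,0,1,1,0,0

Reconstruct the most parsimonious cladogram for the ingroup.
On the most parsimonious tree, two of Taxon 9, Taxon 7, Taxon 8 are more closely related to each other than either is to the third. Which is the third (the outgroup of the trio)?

Taxon 9

Character polarity is set by the outgroup: the derived state is whichever differs from the outgroup's state, so for III the derived state is '0', and for the remaining characters it is '1'.
Only Taxon 2, Taxon 5, Taxon 6, and Taxon 8 show the derived state '1' for I, supporting them as a clade.
II (derived state '1') is shared by Taxon 2 and Taxon 8 — a synapomorphy uniting that clade.
III (derived state '0') is shared by Taxon 2, Taxon 5, Taxon 6, Taxon 7, and Taxon 8 — a synapomorphy uniting that clade.
IV (derived state '1') is shared by all ingroup taxa — unites the whole ingroup.
Only Taxon 2, Taxon 5, and Taxon 8 show the derived state '1' for V, supporting them as a clade.
VI: derived state '1' in Taxon 7 only — an autapomorphy, so it tells us nothing about relationships among taxa.
Most parsimonious ingroup topology: (((((Taxon 2,Taxon 8),Taxon 5),Taxon 6),Taxon 7),Taxon 9).
Taxon 8 and Taxon 7 share a more recent common ancestor with each other than either does with Taxon 9, so Taxon 9 is the least closely related of the three.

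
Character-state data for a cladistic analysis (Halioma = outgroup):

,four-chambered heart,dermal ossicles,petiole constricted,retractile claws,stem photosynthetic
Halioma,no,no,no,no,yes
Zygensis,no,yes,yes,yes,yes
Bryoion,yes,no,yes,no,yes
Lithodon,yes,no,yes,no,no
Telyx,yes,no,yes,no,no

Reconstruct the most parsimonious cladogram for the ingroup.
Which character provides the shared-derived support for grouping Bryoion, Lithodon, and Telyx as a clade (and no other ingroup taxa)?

four-chambered heart

Character polarity is set by the outgroup: the derived state is whichever differs from the outgroup's state, so for stem photosynthetic the derived state is 'no', and for the remaining characters it is 'yes'.
Only Bryoion, Lithodon, and Telyx show the derived state 'yes' for four-chambered heart, supporting them as a clade.
dermal ossicles: derived state 'yes' in Zygensis only — an autapomorphy, so it tells us nothing about relationships among taxa.
All ingroup taxa share the derived state 'yes' for petiole constricted; it defines the ingroup but does not resolve relationships within it.
retractile claws (derived state 'yes') is unique to Zygensis (autapomorphy; uninformative for grouping).
stem photosynthetic (derived state 'no') is shared by Lithodon and Telyx — a synapomorphy uniting that clade.
Most parsimonious ingroup topology: (Zygensis,(Bryoion,(Lithodon,Telyx))).
The clade {Bryoion, Lithodon, Telyx} is supported by four-chambered heart: its derived state 'yes' occurs in exactly those taxa and in no other taxon (including the outgroup).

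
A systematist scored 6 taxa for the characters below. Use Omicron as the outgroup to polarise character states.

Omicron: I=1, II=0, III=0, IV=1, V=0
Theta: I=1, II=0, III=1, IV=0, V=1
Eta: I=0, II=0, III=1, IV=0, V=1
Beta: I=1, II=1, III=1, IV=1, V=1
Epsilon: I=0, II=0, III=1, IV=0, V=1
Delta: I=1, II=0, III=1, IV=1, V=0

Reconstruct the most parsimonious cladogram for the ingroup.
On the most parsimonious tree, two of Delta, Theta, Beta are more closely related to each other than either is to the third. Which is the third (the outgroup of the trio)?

Delta

Character polarity is set by the outgroup: the derived state is whichever differs from the outgroup's state, so for I, IV the derived state is '0', and for the remaining characters it is '1'.
Only Epsilon and Eta show the derived state '0' for I, supporting them as a clade.
II (derived state '1') is unique to Beta (autapomorphy; uninformative for grouping).
III (derived state '1') is shared by all ingroup taxa — unites the whole ingroup.
IV: derived state '0' in Epsilon, Eta, and Theta only — synapomorphy for {Epsilon, Eta, Theta}.
V: derived state '1' in Beta, Epsilon, Eta, and Theta only — synapomorphy for {Beta, Epsilon, Eta, Theta}.
Most parsimonious ingroup topology: (((Theta,(Eta,Epsilon)),Beta),Delta).
Theta and Beta share a more recent common ancestor with each other than either does with Delta, so Delta is the least closely related of the three.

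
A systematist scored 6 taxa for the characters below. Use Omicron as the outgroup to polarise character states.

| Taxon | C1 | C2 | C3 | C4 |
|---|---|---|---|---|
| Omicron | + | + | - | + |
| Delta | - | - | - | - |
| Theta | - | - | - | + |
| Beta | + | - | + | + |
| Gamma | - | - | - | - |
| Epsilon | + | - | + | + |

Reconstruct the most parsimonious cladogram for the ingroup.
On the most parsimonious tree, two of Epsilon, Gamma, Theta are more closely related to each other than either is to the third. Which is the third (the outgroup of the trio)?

Epsilon

Character polarity is set by the outgroup: the derived state is whichever differs from the outgroup's state, so for C1, C2, C4 the derived state is '-', and for the remaining characters it is '+'.
C1 (derived state '-') is shared by Delta, Gamma, and Theta — a synapomorphy uniting that clade.
C2 (derived state '-') is shared by all ingroup taxa — unites the whole ingroup.
C3: derived state '+' in Beta and Epsilon only — synapomorphy for {Beta, Epsilon}.
Only Delta and Gamma show the derived state '-' for C4, supporting them as a clade.
Most parsimonious ingroup topology: (((Delta,Gamma),Theta),(Beta,Epsilon)).
Gamma and Theta share a more recent common ancestor with each other than either does with Epsilon, so Epsilon is the least closely related of the three.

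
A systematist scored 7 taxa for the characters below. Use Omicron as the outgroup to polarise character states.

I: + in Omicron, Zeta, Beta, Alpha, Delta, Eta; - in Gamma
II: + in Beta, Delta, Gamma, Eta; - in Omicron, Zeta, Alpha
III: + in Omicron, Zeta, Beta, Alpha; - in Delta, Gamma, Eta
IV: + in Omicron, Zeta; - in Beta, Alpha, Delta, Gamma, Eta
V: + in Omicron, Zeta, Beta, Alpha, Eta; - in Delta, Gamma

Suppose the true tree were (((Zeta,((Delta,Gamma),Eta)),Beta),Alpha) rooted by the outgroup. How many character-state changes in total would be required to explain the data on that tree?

7

Map each character onto (((Zeta,((Delta,Gamma),Eta)),Beta),Alpha) (rooted by Omicron) and count the minimum state changes it requires (Fitch parsimony):
I: 1; II: 2; III: 1; IV: 2; V: 1.
Total tree length = 7.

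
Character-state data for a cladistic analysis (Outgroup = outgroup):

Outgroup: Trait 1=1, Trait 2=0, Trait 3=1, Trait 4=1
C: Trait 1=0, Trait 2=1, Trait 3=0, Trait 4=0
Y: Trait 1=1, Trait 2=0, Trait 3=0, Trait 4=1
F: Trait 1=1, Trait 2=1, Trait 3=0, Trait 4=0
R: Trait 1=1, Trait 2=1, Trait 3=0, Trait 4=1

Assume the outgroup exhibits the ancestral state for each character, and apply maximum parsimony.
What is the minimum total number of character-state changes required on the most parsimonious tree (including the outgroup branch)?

Character polarity is set by the outgroup: the derived state is whichever differs from the outgroup's state, so for Trait 1, Trait 3, Trait 4 the derived state is '0', and for the remaining characters it is '1'.
Trait 1: derived state '0' in C only — an autapomorphy, so it tells us nothing about relationships among taxa.
Trait 2 (derived state '1') is shared by C, F, and R — a synapomorphy uniting that clade.
Trait 3 (derived state '0') is shared by all ingroup taxa — unites the whole ingroup.
Trait 4 (derived state '0') is shared by C and F — a synapomorphy uniting that clade.
Most parsimonious ingroup topology: (((C,F),R),Y).
Changes per character on this tree: Trait 1: 1; Trait 2: 1; Trait 3: 1; Trait 4: 1.
Total = 4.

4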